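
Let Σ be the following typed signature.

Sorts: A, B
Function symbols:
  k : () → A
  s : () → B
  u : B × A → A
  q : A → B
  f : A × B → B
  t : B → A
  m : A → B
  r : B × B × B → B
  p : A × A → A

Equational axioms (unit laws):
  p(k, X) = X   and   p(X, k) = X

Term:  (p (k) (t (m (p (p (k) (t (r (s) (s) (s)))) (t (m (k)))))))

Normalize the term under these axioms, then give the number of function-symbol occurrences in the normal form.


size = 11

1. (p (k) (t (m (p (p (k) (t (r (s) (s) (s)))) (t (m (k)))))))  →  (t (m (p (p (k) (t (r (s) (s) (s)))) (t (m (k))))))
2. (t (m (p (p (k) (t (r (s) (s) (s)))) (t (m (k))))))  →  (t (m (p (t (r (s) (s) (s))) (t (m (k))))))
normal form: (t (m (p (t (r (s) (s) (s))) (t (m (k))))))


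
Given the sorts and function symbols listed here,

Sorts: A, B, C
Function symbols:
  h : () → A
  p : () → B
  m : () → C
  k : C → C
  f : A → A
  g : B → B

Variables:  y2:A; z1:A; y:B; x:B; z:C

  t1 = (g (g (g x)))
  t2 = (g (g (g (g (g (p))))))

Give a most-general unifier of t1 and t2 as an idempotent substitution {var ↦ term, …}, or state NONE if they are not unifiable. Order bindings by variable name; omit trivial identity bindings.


{x ↦ (g (g (p)))}


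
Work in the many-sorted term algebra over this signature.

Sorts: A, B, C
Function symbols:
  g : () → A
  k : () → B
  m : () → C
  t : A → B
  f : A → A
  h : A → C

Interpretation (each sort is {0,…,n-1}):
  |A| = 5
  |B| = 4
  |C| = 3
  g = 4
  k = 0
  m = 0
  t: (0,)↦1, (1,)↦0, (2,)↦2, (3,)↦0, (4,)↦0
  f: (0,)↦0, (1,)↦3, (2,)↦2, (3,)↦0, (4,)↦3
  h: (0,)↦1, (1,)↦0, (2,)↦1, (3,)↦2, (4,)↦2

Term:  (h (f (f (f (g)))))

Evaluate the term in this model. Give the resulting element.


value = 1

  g = 4
  (f (g)) = f(4,) = 3
  (f (f (g))) = f(3,) = 0
  (f (f (f (g)))) = f(0,) = 0
  (h (f (f (f (g))))) = h(0,) = 1


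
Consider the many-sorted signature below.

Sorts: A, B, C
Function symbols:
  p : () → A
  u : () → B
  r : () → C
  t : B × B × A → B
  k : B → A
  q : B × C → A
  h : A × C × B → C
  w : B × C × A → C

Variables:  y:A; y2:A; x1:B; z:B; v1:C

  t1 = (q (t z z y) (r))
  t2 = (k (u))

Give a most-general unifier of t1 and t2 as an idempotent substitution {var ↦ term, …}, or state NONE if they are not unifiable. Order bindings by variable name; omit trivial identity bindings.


head clash or occurs-check failure — not unifiable

NONE (not unifiable)


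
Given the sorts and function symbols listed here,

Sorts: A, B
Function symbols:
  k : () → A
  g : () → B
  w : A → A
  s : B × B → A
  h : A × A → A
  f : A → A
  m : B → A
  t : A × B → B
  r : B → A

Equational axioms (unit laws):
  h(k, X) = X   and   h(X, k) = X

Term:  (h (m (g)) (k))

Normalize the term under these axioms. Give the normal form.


normal form = (m (g))

1. (h (m (g)) (k))  →  (m (g))


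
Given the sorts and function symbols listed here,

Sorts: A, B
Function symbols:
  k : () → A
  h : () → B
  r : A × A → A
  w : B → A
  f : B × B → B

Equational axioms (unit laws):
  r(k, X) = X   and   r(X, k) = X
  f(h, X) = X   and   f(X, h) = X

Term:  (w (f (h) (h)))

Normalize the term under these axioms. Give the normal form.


1. (w (f (h) (h)))  →  (w (h))

normal form = (w (h))


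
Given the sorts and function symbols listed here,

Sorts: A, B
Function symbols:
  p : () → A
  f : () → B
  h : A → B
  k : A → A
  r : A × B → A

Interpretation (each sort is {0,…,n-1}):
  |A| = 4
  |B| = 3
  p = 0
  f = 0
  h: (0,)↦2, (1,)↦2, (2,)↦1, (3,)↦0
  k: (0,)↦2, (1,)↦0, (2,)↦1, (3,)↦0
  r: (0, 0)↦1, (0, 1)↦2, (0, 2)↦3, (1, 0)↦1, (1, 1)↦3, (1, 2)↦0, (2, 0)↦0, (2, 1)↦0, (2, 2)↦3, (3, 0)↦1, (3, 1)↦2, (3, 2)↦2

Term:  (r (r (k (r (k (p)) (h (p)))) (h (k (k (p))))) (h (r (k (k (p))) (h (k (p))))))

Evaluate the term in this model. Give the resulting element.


  p = 0
  (k (p)) = k(0,) = 2
  p = 0
  (h (p)) = h(0,) = 2
  (r (k (p)) (h (p))) = r(2, 2) = 3
  (k (r (k (p)) (h (p)))) = k(3,) = 0
  p = 0
  (k (p)) = k(0,) = 2
  (k (k (p))) = k(2,) = 1
  (h (k (k (p)))) = h(1,) = 2
  (r (k (r (k (p)) (h (p)))) (h (k (k (p))))) = r(0, 2) = 3
  p = 0
  (k (p)) = k(0,) = 2
  (k (k (p))) = k(2,) = 1
  p = 0
  (k (p)) = k(0,) = 2
  (h (k (p))) = h(2,) = 1
  (r (k (k (p))) (h (k (p)))) = r(1, 1) = 3
  (h (r (k (k (p))) (h (k (p))))) = h(3,) = 0
  (r (r (k (r (k (p)) (h (p)))) (h (k (k (p))))) (h (r (k (k (p))) (h (k (p)))))) = r(3, 0) = 1

value = 1


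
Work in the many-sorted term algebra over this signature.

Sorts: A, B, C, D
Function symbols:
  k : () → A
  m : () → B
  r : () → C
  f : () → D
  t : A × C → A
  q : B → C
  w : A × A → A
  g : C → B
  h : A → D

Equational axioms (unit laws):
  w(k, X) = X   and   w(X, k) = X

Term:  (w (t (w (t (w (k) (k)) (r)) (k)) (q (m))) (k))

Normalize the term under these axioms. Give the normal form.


1. (w (t (w (t (w (k) (k)) (r)) (k)) (q (m))) (k))  →  (t (w (t (w (k) (k)) (r)) (k)) (q (m)))
2. (t (w (t (w (k) (k)) (r)) (k)) (q (m)))  →  (t (t (w (k) (k)) (r)) (q (m)))
3. (t (t (w (k) (k)) (r)) (q (m)))  →  (t (t (k) (r)) (q (m)))

normal form = (t (t (k) (r)) (q (m)))


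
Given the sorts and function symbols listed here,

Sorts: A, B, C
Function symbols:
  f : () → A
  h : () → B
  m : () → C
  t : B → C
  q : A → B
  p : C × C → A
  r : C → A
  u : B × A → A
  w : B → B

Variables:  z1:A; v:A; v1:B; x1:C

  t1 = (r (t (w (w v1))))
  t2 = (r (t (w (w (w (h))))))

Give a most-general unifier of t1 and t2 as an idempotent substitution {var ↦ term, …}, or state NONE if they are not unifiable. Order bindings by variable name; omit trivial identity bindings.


{v1 ↦ (w (h))}


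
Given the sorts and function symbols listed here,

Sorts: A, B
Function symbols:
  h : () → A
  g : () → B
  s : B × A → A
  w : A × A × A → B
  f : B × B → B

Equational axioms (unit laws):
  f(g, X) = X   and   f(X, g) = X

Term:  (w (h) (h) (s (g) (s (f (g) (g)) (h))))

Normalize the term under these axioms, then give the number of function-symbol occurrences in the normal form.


1. (w (h) (h) (s (g) (s (f (g) (g)) (h))))  →  (w (h) (h) (s (g) (s (g) (h))))
normal form: (w (h) (h) (s (g) (s (g) (h))))

size = 8


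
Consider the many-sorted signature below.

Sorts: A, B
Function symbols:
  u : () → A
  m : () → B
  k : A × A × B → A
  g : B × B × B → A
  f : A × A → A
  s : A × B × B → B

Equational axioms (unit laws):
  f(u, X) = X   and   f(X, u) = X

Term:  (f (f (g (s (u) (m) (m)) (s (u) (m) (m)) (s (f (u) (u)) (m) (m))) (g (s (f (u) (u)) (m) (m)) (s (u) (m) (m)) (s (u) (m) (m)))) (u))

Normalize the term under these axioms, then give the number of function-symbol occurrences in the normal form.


size = 27

1. (f (f (g (s (u) (m) (m)) (s (u) (m) (m)) (s (f (u) (u)) (m) (m))) (g (s (f (u) (u)) (m) (m)) (s (u) (m) (m)) (s (u) (m) (m)))) (u))  →  (f (g (s (u) (m) (m)) (s (u) (m) (m)) (s (f (u) (u)) (m) (m))) (g (s (f (u) (u)) (m) (m)) (s (u) (m) (m)) (s (u) (m) (m))))
2. (f (g (s (u) (m) (m)) (s (u) (m) (m)) (s (f (u) (u)) (m) (m))) (g (s (f (u) (u)) (m) (m)) (s (u) (m) (m)) (s (u) (m) (m))))  →  (f (g (s (u) (m) (m)) (s (u) (m) (m)) (s (u) (m) (m))) (g (s (f (u) (u)) (m) (m)) (s (u) (m) (m)) (s (u) (m) (m))))
3. (f (g (s (u) (m) (m)) (s (u) (m) (m)) (s (u) (m) (m))) (g (s (f (u) (u)) (m) (m)) (s (u) (m) (m)) (s (u) (m) (m))))  →  (f (g (s (u) (m) (m)) (s (u) (m) (m)) (s (u) (m) (m))) (g (s (u) (m) (m)) (s (u) (m) (m)) (s (u) (m) (m))))
normal form: (f (g (s (u) (m) (m)) (s (u) (m) (m)) (s (u) (m) (m))) (g (s (u) (m) (m)) (s (u) (m) (m)) (s (u) (m) (m))))


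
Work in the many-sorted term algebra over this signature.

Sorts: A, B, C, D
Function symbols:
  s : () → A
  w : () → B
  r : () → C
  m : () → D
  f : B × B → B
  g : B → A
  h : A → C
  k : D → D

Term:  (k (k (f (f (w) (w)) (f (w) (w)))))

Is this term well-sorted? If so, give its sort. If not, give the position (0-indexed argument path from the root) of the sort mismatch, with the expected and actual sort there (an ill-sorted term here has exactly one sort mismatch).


ill-sorted at position [0, 0]: expected D, got B

        (w) : B
        (w) : B
      (f (w) (w)) : B
        (w) : B
        (w) : B
      (f (w) (w)) : B
    (f (f (w) (w)) (f (w) (w))) : B
  (k (f (f (w) (w)) (f (w) (w)))) : ✗ arg 0 at [0, 0] has sort B, expected D


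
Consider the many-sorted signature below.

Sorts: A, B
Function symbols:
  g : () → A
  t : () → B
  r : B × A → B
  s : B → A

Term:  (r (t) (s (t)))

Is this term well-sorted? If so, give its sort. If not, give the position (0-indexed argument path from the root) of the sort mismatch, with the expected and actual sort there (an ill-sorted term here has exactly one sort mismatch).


well-sorted; sort = B

  (t) : B
    (t) : B
  (s (t)) : A
(r (t) (s (t))) : B


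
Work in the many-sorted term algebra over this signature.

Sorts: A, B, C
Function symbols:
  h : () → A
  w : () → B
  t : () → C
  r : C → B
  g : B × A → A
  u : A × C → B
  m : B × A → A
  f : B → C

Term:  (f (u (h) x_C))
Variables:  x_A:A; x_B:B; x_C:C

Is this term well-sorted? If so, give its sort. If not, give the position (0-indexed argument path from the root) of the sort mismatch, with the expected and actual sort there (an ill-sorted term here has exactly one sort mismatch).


    (h) : A
    x_C : C
  (u (h) x_C) : B
(f (u (h) x_C)) : C

well-sorted; sort = C


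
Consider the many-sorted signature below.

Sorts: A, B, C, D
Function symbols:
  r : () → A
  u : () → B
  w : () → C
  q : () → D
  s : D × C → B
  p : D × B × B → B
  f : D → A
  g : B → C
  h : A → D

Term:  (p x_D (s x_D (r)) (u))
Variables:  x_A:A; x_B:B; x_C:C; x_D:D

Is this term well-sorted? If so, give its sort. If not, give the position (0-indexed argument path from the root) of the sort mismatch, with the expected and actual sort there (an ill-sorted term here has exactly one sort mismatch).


  x_D : D
    x_D : D
    (r) : A
  (s x_D (r)) : ✗ arg 1 at [1, 1] has sort A, expected C
  (u) : B

ill-sorted at position [1, 1]: expected C, got A


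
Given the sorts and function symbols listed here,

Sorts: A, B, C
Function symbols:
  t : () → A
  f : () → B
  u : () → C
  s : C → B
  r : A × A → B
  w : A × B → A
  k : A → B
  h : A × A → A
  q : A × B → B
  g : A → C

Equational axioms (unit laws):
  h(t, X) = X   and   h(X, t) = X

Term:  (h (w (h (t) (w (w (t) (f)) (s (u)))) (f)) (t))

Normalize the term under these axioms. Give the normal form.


normal form = (w (w (w (t) (f)) (s (u))) (f))

1. (h (w (h (t) (w (w (t) (f)) (s (u)))) (f)) (t))  →  (w (h (t) (w (w (t) (f)) (s (u)))) (f))
2. (w (h (t) (w (w (t) (f)) (s (u)))) (f))  →  (w (w (w (t) (f)) (s (u))) (f))


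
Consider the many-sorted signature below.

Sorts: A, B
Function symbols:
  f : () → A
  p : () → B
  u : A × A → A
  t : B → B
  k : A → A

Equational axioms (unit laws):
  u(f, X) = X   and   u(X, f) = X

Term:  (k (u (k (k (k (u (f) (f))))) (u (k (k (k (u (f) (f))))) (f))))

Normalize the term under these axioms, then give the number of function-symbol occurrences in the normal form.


1. (k (u (k (k (k (u (f) (f))))) (u (k (k (k (u (f) (f))))) (f))))  →  (k (u (k (k (k (f)))) (u (k (k (k (u (f) (f))))) (f))))
2. (k (u (k (k (k (f)))) (u (k (k (k (u (f) (f))))) (f))))  →  (k (u (k (k (k (f)))) (k (k (k (u (f) (f)))))))
3. (k (u (k (k (k (f)))) (k (k (k (u (f) (f)))))))  →  (k (u (k (k (k (f)))) (k (k (k (f))))))
normal form: (k (u (k (k (k (f)))) (k (k (k (f))))))

size = 10


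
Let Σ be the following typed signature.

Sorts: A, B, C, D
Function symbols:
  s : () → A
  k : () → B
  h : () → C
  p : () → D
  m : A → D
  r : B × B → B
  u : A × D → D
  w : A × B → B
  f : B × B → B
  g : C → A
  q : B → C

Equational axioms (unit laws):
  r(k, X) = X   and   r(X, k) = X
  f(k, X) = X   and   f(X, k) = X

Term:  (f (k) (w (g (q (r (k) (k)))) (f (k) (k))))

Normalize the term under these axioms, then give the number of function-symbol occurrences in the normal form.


1. (f (k) (w (g (q (r (k) (k)))) (f (k) (k))))  →  (w (g (q (r (k) (k)))) (f (k) (k)))
2. (w (g (q (r (k) (k)))) (f (k) (k)))  →  (w (g (q (k))) (f (k) (k)))
3. (w (g (q (k))) (f (k) (k)))  →  (w (g (q (k))) (k))
normal form: (w (g (q (k))) (k))

size = 5


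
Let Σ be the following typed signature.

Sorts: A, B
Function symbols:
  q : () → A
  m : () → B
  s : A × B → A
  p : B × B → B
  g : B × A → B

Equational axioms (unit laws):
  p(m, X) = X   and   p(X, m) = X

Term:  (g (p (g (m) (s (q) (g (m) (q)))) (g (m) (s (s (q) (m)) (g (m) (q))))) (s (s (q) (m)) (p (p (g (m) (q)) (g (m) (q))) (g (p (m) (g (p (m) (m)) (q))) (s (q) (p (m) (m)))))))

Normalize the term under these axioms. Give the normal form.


1. (g (p (g (m) (s (q) (g (m) (q)))) (g (m) (s (s (q) (m)) (g (m) (q))))) (s (s (q) (m)) (p (p (g (m) (q)) (g (m) (q))) (g (p (m) (g (p (m) (m)) (q))) (s (q) (p (m) (m)))))))  →  (g (p (g (m) (s (q) (g (m) (q)))) (g (m) (s (s (q) (m)) (g (m) (q))))) (s (s (q) (m)) (p (p (g (m) (q)) (g (m) (q))) (g (g (p (m) (m)) (q)) (s (q) (p (m) (m)))))))
2. (g (p (g (m) (s (q) (g (m) (q)))) (g (m) (s (s (q) (m)) (g (m) (q))))) (s (s (q) (m)) (p (p (g (m) (q)) (g (m) (q))) (g (g (p (m) (m)) (q)) (s (q) (p (m) (m)))))))  →  (g (p (g (m) (s (q) (g (m) (q)))) (g (m) (s (s (q) (m)) (g (m) (q))))) (s (s (q) (m)) (p (p (g (m) (q)) (g (m) (q))) (g (g (m) (q)) (s (q) (p (m) (m)))))))
3. (g (p (g (m) (s (q) (g (m) (q)))) (g (m) (s (s (q) (m)) (g (m) (q))))) (s (s (q) (m)) (p (p (g (m) (q)) (g (m) (q))) (g (g (m) (q)) (s (q) (p (m) (m)))))))  →  (g (p (g (m) (s (q) (g (m) (q)))) (g (m) (s (s (q) (m)) (g (m) (q))))) (s (s (q) (m)) (p (p (g (m) (q)) (g (m) (q))) (g (g (m) (q)) (s (q) (m))))))

normal form = (g (p (g (m) (s (q) (g (m) (q)))) (g (m) (s (s (q) (m)) (g (m) (q))))) (s (s (q) (m)) (p (p (g (m) (q)) (g (m) (q))) (g (g (m) (q)) (s (q) (m))))))


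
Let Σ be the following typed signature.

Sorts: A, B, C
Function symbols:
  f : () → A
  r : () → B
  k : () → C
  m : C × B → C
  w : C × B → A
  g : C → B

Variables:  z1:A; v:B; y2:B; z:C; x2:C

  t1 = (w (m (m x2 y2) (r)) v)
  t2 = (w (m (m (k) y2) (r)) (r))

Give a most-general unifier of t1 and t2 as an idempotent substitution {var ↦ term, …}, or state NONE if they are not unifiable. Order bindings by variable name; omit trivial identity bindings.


{v ↦ (r), x2 ↦ (k)}


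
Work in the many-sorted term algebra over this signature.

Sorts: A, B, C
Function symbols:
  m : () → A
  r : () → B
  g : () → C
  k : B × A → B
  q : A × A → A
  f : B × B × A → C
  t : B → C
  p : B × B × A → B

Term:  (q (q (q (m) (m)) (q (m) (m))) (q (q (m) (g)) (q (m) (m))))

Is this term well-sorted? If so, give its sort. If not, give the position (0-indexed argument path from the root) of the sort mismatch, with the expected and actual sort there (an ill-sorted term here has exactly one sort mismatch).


      (m) : A
      (m) : A
    (q (m) (m)) : A
      (m) : A
      (m) : A
    (q (m) (m)) : A
  (q (q (m) (m)) (q (m) (m))) : A
      (m) : A
      (g) : C
    (q (m) (g)) : ✗ arg 1 at [1, 0, 1] has sort C, expected A
      (m) : A
      (m) : A
    (q (m) (m)) : A

ill-sorted at position [1, 0, 1]: expected A, got C


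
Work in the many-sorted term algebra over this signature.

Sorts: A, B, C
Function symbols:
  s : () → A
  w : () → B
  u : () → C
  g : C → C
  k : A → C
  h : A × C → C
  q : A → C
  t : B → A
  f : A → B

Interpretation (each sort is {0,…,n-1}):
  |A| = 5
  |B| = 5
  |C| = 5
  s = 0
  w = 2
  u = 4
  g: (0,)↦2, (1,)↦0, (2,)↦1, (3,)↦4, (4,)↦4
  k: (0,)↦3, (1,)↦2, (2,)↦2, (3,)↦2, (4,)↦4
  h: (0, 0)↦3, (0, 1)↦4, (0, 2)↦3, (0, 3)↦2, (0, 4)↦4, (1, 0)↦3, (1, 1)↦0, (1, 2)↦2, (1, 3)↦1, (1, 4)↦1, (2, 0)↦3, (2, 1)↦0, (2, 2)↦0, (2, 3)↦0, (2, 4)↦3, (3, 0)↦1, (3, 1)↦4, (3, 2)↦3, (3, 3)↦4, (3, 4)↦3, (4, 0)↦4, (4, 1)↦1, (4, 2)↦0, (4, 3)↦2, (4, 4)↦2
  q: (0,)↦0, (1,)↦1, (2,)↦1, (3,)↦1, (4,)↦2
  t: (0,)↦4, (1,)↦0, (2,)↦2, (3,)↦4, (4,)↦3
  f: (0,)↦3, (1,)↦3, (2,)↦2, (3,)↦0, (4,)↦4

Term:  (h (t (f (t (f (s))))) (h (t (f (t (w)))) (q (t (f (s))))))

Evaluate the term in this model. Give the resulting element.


  s = 0
  (f (s)) = f(0,) = 3
  (t (f (s))) = t(3,) = 4
  (f (t (f (s)))) = f(4,) = 4
  (t (f (t (f (s))))) = t(4,) = 3
  w = 2
  (t (w)) = t(2,) = 2
  (f (t (w))) = f(2,) = 2
  (t (f (t (w)))) = t(2,) = 2
  s = 0
  (f (s)) = f(0,) = 3
  (t (f (s))) = t(3,) = 4
  (q (t (f (s)))) = q(4,) = 2
  (h (t (f (t (w)))) (q (t (f (s))))) = h(2, 2) = 0
  (h (t (f (t (f (s))))) (h (t (f (t (w)))) (q (t (f (s)))))) = h(3, 0) = 1

value = 1


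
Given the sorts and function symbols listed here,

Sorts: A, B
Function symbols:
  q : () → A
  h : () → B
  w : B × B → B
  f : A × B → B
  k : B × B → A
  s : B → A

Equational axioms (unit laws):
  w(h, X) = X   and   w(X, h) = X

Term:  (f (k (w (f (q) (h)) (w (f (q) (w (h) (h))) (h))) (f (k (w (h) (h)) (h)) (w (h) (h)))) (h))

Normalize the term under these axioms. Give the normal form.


normal form = (f (k (w (f (q) (h)) (f (q) (h))) (f (k (h) (h)) (h))) (h))

1. (f (k (w (f (q) (h)) (w (f (q) (w (h) (h))) (h))) (f (k (w (h) (h)) (h)) (w (h) (h)))) (h))  →  (f (k (w (f (q) (h)) (f (q) (w (h) (h)))) (f (k (w (h) (h)) (h)) (w (h) (h)))) (h))
2. (f (k (w (f (q) (h)) (f (q) (w (h) (h)))) (f (k (w (h) (h)) (h)) (w (h) (h)))) (h))  →  (f (k (w (f (q) (h)) (f (q) (h))) (f (k (w (h) (h)) (h)) (w (h) (h)))) (h))
3. (f (k (w (f (q) (h)) (f (q) (h))) (f (k (w (h) (h)) (h)) (w (h) (h)))) (h))  →  (f (k (w (f (q) (h)) (f (q) (h))) (f (k (h) (h)) (w (h) (h)))) (h))
4. (f (k (w (f (q) (h)) (f (q) (h))) (f (k (h) (h)) (w (h) (h)))) (h))  →  (f (k (w (f (q) (h)) (f (q) (h))) (f (k (h) (h)) (h))) (h))


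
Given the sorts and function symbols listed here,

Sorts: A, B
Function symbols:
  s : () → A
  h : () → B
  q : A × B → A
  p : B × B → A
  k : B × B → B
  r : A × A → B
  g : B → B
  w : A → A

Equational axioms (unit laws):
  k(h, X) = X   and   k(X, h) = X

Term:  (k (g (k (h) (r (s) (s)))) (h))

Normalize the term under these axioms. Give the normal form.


normal form = (g (r (s) (s)))

1. (k (g (k (h) (r (s) (s)))) (h))  →  (g (k (h) (r (s) (s))))
2. (g (k (h) (r (s) (s))))  →  (g (r (s) (s)))


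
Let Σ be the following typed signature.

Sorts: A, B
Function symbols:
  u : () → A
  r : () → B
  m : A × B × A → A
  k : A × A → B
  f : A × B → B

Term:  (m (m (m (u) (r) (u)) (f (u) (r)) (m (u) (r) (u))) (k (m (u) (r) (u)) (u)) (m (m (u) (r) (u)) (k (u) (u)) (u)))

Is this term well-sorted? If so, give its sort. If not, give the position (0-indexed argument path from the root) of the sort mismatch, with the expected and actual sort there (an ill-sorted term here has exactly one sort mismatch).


      (u) : A
      (r) : B
      (u) : A
    (m (u) (r) (u)) : A
      (u) : A
      (r) : B
    (f (u) (r)) : B
      (u) : A
      (r) : B
      (u) : A
    (m (u) (r) (u)) : A
  (m (m (u) (r) (u)) (f (u) (r)) (m (u) (r) (u))) : A
      (u) : A
      (r) : B
      (u) : A
    (m (u) (r) (u)) : A
    (u) : A
  (k (m (u) (r) (u)) (u)) : B
      (u) : A
      (r) : B
      (u) : A
    (m (u) (r) (u)) : A
      (u) : A
      (u) : A
    (k (u) (u)) : B
    (u) : A
  (m (m (u) (r) (u)) (k (u) (u)) (u)) : A
(m (m (m (u) (r) (u)) (f (u) (r)) (m (u) (r) (u))) (k (m (u) (r) (u)) (u)) (m (m (u) (r) (u)) (k (u) (u)) (u))) : A

well-sorted; sort = A


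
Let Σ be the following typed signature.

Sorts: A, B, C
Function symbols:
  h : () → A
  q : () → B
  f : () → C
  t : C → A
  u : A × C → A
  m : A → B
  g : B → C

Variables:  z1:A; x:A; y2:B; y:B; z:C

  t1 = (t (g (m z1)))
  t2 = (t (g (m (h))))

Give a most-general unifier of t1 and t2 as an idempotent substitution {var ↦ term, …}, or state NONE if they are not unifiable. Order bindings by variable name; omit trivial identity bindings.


{z1 ↦ (h)}


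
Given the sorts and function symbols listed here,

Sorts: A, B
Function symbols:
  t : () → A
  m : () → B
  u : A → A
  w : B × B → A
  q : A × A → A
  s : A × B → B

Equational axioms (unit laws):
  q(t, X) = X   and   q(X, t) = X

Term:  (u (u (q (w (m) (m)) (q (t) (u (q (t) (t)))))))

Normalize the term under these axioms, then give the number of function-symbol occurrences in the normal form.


size = 8

1. (u (u (q (w (m) (m)) (q (t) (u (q (t) (t)))))))  →  (u (u (q (w (m) (m)) (u (q (t) (t))))))
2. (u (u (q (w (m) (m)) (u (q (t) (t))))))  →  (u (u (q (w (m) (m)) (u (t)))))
normal form: (u (u (q (w (m) (m)) (u (t)))))


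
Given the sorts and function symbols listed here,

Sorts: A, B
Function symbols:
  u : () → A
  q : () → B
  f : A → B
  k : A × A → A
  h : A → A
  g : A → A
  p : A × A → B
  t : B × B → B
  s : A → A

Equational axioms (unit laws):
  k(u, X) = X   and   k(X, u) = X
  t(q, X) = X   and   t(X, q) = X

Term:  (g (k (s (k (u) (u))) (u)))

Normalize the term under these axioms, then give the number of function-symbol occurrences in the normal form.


size = 3

1. (g (k (s (k (u) (u))) (u)))  →  (g (s (k (u) (u))))
2. (g (s (k (u) (u))))  →  (g (s (u)))
normal form: (g (s (u)))


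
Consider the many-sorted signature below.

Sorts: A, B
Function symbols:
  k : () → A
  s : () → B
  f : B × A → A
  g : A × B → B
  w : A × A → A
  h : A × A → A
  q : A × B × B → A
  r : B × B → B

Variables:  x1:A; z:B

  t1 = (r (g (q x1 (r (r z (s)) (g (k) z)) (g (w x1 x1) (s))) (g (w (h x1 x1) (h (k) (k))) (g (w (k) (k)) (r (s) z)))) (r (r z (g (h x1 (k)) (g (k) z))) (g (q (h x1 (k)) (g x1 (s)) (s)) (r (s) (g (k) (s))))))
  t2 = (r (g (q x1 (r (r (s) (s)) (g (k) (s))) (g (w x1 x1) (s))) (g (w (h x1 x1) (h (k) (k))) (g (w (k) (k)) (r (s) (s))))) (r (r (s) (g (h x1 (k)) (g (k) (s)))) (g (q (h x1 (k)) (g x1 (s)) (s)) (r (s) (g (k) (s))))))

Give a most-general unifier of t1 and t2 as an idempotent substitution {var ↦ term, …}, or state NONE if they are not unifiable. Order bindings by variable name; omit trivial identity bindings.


{z ↦ (s)}


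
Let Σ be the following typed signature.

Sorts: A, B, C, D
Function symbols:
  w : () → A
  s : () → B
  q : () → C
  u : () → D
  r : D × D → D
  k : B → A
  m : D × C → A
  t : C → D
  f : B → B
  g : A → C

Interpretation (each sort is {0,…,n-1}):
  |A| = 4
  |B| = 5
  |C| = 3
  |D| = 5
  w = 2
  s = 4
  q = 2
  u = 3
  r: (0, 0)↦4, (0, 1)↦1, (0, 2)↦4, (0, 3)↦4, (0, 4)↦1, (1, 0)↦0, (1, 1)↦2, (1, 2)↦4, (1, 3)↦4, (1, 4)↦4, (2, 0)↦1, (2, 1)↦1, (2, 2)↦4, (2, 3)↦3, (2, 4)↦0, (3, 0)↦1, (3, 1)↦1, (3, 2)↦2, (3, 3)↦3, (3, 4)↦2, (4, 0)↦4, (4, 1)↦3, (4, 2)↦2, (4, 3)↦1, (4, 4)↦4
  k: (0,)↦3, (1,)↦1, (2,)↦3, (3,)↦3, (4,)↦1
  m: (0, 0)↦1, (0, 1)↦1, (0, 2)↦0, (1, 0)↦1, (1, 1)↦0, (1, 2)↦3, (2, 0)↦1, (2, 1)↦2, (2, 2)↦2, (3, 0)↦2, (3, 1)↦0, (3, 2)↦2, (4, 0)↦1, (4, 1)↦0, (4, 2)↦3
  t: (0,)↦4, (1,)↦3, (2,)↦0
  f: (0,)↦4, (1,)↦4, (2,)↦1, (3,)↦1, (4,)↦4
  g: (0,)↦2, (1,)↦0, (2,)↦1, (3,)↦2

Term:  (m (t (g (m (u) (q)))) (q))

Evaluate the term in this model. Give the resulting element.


value = 2

  u = 3
  q = 2
  (m (u) (q)) = m(3, 2) = 2
  (g (m (u) (q))) = g(2,) = 1
  (t (g (m (u) (q)))) = t(1,) = 3
  q = 2
  (m (t (g (m (u) (q)))) (q)) = m(3, 2) = 2


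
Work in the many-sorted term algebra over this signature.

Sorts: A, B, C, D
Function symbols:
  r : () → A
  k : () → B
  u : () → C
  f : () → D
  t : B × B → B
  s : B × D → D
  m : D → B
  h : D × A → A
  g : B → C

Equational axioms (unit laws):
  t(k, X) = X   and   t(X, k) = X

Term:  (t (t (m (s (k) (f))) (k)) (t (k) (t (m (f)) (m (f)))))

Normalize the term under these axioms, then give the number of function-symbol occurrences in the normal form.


size = 10

1. (t (t (m (s (k) (f))) (k)) (t (k) (t (m (f)) (m (f)))))  →  (t (m (s (k) (f))) (t (k) (t (m (f)) (m (f)))))
2. (t (m (s (k) (f))) (t (k) (t (m (f)) (m (f)))))  →  (t (m (s (k) (f))) (t (m (f)) (m (f))))
normal form: (t (m (s (k) (f))) (t (m (f)) (m (f))))


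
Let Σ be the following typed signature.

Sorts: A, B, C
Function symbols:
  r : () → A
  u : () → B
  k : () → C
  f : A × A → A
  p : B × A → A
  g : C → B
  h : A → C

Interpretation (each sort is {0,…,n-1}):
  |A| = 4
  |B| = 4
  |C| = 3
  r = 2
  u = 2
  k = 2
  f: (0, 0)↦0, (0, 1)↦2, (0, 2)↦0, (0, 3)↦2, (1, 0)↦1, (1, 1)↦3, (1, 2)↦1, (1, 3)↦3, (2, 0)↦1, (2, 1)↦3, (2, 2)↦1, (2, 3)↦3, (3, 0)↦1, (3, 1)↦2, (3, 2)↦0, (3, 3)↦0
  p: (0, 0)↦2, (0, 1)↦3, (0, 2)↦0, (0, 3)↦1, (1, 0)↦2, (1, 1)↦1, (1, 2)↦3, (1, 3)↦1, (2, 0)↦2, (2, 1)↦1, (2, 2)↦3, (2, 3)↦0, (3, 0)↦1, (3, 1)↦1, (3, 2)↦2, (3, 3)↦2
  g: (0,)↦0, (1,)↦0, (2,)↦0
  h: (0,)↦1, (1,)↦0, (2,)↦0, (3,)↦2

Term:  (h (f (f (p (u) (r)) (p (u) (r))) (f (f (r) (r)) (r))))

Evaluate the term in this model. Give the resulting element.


value = 0

  u = 2
  r = 2
  (p (u) (r)) = p(2, 2) = 3
  u = 2
  r = 2
  (p (u) (r)) = p(2, 2) = 3
  (f (p (u) (r)) (p (u) (r))) = f(3, 3) = 0
  r = 2
  r = 2
  (f (r) (r)) = f(2, 2) = 1
  r = 2
  (f (f (r) (r)) (r)) = f(1, 2) = 1
  (f (f (p (u) (r)) (p (u) (r))) (f (f (r) (r)) (r))) = f(0, 1) = 2
  (h (f (f (p (u) (r)) (p (u) (r))) (f (f (r) (r)) (r)))) = h(2,) = 0


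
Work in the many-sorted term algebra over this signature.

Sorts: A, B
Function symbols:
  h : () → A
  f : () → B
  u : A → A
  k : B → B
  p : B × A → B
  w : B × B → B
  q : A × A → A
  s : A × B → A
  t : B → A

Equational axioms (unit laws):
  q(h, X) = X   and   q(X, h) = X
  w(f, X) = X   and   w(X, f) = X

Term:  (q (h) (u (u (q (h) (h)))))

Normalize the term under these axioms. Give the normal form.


1. (q (h) (u (u (q (h) (h)))))  →  (u (u (q (h) (h))))
2. (u (u (q (h) (h))))  →  (u (u (h)))

normal form = (u (u (h)))


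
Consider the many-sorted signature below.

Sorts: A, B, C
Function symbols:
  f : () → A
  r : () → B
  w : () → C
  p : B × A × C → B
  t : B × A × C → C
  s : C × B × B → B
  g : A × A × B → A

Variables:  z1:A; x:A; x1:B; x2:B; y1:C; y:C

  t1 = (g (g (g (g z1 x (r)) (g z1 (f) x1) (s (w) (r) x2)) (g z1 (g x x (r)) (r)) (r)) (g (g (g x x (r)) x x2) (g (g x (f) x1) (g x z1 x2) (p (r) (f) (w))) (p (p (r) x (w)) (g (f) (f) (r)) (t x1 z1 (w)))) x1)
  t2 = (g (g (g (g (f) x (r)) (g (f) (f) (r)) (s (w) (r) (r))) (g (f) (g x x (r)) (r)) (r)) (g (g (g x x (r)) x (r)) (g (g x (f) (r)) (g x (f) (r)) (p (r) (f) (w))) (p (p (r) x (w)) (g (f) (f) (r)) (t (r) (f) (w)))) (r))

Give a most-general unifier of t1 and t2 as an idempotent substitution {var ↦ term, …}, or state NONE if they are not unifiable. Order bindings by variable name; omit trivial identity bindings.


{x1 ↦ (r), x2 ↦ (r), z1 ↦ (f)}


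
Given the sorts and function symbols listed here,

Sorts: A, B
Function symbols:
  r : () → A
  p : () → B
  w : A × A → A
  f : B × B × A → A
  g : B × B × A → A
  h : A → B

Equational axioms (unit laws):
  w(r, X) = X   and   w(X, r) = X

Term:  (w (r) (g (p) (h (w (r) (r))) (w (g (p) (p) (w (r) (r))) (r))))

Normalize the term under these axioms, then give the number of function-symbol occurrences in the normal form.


size = 8

1. (w (r) (g (p) (h (w (r) (r))) (w (g (p) (p) (w (r) (r))) (r))))  →  (g (p) (h (w (r) (r))) (w (g (p) (p) (w (r) (r))) (r)))
2. (g (p) (h (w (r) (r))) (w (g (p) (p) (w (r) (r))) (r)))  →  (g (p) (h (r)) (w (g (p) (p) (w (r) (r))) (r)))
3. (g (p) (h (r)) (w (g (p) (p) (w (r) (r))) (r)))  →  (g (p) (h (r)) (g (p) (p) (w (r) (r))))
4. (g (p) (h (r)) (g (p) (p) (w (r) (r))))  →  (g (p) (h (r)) (g (p) (p) (r)))
normal form: (g (p) (h (r)) (g (p) (p) (r)))


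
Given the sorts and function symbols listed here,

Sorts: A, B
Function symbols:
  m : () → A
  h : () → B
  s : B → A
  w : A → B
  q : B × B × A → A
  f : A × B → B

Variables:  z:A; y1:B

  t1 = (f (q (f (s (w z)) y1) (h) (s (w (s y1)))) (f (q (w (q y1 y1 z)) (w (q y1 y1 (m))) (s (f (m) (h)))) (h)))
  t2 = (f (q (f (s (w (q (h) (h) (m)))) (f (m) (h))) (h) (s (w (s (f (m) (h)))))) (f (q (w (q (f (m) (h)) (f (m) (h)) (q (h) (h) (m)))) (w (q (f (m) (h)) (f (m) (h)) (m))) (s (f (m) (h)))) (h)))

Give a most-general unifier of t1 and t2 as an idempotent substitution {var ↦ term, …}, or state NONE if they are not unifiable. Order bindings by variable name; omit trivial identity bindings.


{y1 ↦ (f (m) (h)), z ↦ (q (h) (h) (m))}


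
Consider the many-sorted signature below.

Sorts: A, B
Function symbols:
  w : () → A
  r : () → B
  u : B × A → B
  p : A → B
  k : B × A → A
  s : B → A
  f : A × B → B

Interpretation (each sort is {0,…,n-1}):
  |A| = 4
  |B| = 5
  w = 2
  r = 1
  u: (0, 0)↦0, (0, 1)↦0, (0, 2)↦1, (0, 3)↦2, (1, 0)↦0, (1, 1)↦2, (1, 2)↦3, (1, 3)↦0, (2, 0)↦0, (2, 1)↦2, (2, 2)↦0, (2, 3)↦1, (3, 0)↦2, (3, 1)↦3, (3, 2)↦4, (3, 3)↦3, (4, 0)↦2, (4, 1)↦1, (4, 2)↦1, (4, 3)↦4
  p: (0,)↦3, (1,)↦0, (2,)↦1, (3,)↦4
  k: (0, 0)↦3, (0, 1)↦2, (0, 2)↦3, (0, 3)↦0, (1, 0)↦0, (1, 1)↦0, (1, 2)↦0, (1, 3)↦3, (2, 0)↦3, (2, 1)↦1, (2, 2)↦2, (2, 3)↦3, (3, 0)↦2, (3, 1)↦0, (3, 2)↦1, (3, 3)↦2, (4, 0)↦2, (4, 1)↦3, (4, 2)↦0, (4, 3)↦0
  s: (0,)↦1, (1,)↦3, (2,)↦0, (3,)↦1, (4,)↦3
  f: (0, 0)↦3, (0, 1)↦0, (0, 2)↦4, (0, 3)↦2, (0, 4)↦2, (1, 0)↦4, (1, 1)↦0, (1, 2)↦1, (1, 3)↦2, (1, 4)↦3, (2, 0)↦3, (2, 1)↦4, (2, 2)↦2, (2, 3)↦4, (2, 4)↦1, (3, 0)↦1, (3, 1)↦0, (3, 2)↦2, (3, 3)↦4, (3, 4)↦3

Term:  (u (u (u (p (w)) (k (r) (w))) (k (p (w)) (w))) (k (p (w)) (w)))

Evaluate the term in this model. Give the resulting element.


value = 0

  w = 2
  (p (w)) = p(2,) = 1
  r = 1
  w = 2
  (k (r) (w)) = k(1, 2) = 0
  (u (p (w)) (k (r) (w))) = u(1, 0) = 0
  w = 2
  (p (w)) = p(2,) = 1
  w = 2
  (k (p (w)) (w)) = k(1, 2) = 0
  (u (u (p (w)) (k (r) (w))) (k (p (w)) (w))) = u(0, 0) = 0
  w = 2
  (p (w)) = p(2,) = 1
  w = 2
  (k (p (w)) (w)) = k(1, 2) = 0
  (u (u (u (p (w)) (k (r) (w))) (k (p (w)) (w))) (k (p (w)) (w))) = u(0, 0) = 0


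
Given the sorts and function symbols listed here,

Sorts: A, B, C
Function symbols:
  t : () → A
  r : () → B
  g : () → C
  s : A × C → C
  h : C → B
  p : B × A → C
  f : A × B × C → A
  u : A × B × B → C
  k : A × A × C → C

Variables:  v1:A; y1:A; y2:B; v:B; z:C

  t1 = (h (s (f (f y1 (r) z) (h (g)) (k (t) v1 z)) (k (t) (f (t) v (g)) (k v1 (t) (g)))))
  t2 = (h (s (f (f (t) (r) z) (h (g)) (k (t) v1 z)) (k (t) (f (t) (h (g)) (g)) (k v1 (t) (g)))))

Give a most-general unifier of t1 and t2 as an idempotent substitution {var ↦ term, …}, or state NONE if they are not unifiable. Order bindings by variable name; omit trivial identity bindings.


{v ↦ (h (g)), y1 ↦ (t)}


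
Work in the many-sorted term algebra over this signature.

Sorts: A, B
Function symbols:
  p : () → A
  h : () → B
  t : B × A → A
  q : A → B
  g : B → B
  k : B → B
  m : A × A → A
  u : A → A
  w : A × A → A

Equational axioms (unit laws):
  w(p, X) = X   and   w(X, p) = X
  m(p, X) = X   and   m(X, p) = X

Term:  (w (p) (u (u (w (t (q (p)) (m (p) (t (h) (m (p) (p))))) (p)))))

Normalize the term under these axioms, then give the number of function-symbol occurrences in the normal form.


1. (w (p) (u (u (w (t (q (p)) (m (p) (t (h) (m (p) (p))))) (p)))))  →  (u (u (w (t (q (p)) (m (p) (t (h) (m (p) (p))))) (p))))
2. (u (u (w (t (q (p)) (m (p) (t (h) (m (p) (p))))) (p))))  →  (u (u (t (q (p)) (m (p) (t (h) (m (p) (p)))))))
3. (u (u (t (q (p)) (m (p) (t (h) (m (p) (p)))))))  →  (u (u (t (q (p)) (t (h) (m (p) (p))))))
4. (u (u (t (q (p)) (t (h) (m (p) (p))))))  →  (u (u (t (q (p)) (t (h) (p)))))
normal form: (u (u (t (q (p)) (t (h) (p)))))

size = 8


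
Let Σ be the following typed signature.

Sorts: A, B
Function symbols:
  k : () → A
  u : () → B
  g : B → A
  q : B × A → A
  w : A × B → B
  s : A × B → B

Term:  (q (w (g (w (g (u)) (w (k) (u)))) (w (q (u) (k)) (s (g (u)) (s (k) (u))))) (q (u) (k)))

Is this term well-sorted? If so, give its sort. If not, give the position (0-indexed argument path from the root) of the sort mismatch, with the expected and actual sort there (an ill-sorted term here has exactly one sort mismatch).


          (u) : B
        (g (u)) : A
          (k) : A
          (u) : B
        (w (k) (u)) : B
      (w (g (u)) (w (k) (u))) : B
    (g (w (g (u)) (w (k) (u)))) : A
        (u) : B
        (k) : A
      (q (u) (k)) : A
          (u) : B
        (g (u)) : A
          (k) : A
          (u) : B
        (s (k) (u)) : B
      (s (g (u)) (s (k) (u))) : B
    (w (q (u) (k)) (s (g (u)) (s (k) (u)))) : B
  (w (g (w (g (u)) (w (k) (u)))) (w (q (u) (k)) (s (g (u)) (s (k) (u))))) : B
    (u) : B
    (k) : A
  (q (u) (k)) : A
(q (w (g (w (g (u)) (w (k) (u)))) (w (q (u) (k)) (s (g (u)) (s (k) (u))))) (q (u) (k))) : A

well-sorted; sort = A


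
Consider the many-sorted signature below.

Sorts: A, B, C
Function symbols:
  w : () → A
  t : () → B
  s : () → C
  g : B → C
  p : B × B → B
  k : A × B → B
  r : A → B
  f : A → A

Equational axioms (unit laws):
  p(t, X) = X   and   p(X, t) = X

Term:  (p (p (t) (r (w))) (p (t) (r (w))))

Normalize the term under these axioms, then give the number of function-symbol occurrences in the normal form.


1. (p (p (t) (r (w))) (p (t) (r (w))))  →  (p (r (w)) (p (t) (r (w))))
2. (p (r (w)) (p (t) (r (w))))  →  (p (r (w)) (r (w)))
normal form: (p (r (w)) (r (w)))

size = 5


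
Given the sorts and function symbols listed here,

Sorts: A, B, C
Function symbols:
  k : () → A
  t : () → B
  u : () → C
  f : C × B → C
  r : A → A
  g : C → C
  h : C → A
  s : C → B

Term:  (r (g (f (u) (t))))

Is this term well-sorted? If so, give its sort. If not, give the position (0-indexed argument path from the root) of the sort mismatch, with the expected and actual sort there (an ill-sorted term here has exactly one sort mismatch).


      (u) : C
      (t) : B
    (f (u) (t)) : C
  (g (f (u) (t))) : C
(r (g (f (u) (t)))) : ✗ arg 0 at [0] has sort C, expected A

ill-sorted at position [0]: expected A, got C


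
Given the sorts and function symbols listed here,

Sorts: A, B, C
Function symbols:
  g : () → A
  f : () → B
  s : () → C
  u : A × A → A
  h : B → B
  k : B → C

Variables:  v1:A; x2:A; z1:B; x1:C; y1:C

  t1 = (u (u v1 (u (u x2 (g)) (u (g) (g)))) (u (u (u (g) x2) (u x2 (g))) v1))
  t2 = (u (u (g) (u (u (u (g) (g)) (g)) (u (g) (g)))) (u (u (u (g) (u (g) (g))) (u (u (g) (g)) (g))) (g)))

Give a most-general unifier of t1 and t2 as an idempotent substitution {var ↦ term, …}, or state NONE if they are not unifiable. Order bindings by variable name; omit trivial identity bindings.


{v1 ↦ (g), x2 ↦ (u (g) (g))}


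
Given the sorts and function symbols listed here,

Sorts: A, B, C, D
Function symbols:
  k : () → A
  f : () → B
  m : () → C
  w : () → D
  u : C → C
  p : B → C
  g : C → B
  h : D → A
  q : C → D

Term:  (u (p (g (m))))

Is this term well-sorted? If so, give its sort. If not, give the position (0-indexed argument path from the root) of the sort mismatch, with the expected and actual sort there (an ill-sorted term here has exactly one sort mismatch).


      (m) : C
    (g (m)) : B
  (p (g (m))) : C
(u (p (g (m)))) : C

well-sorted; sort = C


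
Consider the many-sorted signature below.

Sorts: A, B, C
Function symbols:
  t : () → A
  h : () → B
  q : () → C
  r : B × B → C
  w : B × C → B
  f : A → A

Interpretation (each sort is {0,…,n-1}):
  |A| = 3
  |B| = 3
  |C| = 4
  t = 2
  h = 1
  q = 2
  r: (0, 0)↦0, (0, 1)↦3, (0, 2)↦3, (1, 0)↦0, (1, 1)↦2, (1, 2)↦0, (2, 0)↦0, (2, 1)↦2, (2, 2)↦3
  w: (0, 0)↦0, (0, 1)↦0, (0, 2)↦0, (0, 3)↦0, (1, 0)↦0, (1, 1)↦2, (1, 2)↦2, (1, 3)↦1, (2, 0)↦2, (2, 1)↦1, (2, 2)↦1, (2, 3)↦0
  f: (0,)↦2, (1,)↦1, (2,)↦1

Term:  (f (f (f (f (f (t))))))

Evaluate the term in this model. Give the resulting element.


value = 1

  t = 2
  (f (t)) = f(2,) = 1
  (f (f (t))) = f(1,) = 1
  (f (f (f (t)))) = f(1,) = 1
  (f (f (f (f (t))))) = f(1,) = 1
  (f (f (f (f (f (t)))))) = f(1,) = 1


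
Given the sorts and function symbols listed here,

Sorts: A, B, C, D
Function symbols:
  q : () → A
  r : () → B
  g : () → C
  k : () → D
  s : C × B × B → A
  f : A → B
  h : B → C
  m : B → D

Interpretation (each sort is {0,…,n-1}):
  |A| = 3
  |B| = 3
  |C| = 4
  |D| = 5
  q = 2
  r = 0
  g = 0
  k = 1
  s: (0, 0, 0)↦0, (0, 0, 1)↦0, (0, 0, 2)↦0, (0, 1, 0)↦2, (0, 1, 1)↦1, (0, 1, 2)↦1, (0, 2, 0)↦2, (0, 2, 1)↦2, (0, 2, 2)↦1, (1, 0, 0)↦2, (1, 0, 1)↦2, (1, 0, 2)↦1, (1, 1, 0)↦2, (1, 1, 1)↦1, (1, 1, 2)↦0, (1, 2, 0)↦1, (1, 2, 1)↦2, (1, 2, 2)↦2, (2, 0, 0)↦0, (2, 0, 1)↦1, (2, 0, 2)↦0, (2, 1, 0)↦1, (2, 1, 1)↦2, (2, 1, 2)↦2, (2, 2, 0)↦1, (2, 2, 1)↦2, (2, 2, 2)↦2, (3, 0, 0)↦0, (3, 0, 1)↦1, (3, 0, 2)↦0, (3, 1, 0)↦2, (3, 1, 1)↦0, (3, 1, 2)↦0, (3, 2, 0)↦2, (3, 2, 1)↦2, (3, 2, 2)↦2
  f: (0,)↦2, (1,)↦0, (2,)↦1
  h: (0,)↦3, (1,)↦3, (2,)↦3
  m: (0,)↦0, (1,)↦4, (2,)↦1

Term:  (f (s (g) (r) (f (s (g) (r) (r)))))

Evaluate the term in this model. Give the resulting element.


  g = 0
  r = 0
  g = 0
  r = 0
  r = 0
  (s (g) (r) (r)) = s(0, 0, 0) = 0
  (f (s (g) (r) (r))) = f(0,) = 2
  (s (g) (r) (f (s (g) (r) (r)))) = s(0, 0, 2) = 0
  (f (s (g) (r) (f (s (g) (r) (r))))) = f(0,) = 2

value = 2


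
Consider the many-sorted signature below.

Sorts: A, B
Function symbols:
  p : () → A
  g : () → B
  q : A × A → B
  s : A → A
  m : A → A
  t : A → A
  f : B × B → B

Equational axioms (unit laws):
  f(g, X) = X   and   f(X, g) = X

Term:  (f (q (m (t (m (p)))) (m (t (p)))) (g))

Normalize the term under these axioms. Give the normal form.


1. (f (q (m (t (m (p)))) (m (t (p)))) (g))  →  (q (m (t (m (p)))) (m (t (p))))

normal form = (q (m (t (m (p)))) (m (t (p))))


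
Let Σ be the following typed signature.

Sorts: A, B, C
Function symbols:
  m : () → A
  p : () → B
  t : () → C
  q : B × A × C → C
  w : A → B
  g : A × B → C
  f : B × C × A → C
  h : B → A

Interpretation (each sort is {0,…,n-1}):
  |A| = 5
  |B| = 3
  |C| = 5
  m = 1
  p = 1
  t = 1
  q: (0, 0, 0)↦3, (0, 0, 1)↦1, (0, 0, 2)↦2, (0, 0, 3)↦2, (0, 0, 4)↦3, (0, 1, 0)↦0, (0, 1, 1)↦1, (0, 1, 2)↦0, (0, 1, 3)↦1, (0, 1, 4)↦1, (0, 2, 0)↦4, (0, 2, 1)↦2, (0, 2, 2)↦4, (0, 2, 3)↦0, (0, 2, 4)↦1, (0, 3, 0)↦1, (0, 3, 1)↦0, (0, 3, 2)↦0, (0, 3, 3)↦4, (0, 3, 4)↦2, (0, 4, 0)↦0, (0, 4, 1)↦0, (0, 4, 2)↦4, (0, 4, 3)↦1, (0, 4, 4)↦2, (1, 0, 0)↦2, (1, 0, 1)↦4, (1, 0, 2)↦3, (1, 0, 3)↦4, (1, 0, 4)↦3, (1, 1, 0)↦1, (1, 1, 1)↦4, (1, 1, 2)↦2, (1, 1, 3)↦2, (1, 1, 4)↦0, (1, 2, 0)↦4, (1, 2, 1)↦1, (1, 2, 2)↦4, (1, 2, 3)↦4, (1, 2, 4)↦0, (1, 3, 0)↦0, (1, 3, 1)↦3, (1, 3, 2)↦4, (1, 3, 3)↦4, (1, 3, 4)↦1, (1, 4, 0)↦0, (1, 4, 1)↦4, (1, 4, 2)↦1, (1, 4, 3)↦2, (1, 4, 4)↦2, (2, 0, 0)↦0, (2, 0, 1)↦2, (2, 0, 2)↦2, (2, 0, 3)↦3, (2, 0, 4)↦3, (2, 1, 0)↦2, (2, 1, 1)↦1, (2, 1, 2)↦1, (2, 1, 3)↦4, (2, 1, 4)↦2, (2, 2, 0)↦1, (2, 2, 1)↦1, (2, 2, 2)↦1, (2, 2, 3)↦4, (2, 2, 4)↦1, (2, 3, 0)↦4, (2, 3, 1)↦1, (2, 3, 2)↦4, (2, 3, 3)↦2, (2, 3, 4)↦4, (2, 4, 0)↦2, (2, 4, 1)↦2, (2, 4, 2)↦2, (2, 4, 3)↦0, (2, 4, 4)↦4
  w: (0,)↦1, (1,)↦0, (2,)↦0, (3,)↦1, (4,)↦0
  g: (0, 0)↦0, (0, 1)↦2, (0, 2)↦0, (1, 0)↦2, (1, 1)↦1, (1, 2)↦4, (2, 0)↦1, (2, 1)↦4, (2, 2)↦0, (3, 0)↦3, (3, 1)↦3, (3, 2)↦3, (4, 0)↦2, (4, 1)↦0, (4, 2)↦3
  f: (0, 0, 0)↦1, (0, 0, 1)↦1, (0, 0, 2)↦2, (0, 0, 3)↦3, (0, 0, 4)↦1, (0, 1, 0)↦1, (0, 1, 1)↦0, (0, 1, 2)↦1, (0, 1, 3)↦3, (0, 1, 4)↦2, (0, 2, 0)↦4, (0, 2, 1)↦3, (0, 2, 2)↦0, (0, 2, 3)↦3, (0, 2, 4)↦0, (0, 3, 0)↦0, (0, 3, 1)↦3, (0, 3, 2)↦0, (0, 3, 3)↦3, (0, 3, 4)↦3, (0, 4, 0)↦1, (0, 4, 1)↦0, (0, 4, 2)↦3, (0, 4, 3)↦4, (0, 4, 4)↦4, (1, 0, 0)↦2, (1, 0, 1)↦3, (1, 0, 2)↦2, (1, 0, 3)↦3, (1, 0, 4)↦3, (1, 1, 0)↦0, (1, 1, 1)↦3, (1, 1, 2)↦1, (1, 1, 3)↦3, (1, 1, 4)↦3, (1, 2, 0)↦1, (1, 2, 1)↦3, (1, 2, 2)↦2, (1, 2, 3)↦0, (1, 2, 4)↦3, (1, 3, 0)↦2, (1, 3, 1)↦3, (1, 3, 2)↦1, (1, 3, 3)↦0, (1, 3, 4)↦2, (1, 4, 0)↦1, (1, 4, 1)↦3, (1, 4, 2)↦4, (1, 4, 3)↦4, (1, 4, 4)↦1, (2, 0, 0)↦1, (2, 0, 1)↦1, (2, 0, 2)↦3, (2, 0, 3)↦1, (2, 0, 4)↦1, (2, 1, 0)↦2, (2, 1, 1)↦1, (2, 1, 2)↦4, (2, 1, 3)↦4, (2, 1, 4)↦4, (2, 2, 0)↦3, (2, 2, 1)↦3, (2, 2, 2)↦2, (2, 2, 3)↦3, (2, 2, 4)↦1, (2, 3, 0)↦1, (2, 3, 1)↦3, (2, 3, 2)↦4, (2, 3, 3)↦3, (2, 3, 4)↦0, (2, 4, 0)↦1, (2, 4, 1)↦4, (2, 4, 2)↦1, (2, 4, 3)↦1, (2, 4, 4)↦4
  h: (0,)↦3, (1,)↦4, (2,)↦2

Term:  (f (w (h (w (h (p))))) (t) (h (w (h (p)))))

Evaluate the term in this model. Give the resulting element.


value = 3

  p = 1
  (h (p)) = h(1,) = 4
  (w (h (p))) = w(4,) = 0
  (h (w (h (p)))) = h(0,) = 3
  (w (h (w (h (p))))) = w(3,) = 1
  t = 1
  p = 1
  (h (p)) = h(1,) = 4
  (w (h (p))) = w(4,) = 0
  (h (w (h (p)))) = h(0,) = 3
  (f (w (h (w (h (p))))) (t) (h (w (h (p))))) = f(1, 1, 3) = 3
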